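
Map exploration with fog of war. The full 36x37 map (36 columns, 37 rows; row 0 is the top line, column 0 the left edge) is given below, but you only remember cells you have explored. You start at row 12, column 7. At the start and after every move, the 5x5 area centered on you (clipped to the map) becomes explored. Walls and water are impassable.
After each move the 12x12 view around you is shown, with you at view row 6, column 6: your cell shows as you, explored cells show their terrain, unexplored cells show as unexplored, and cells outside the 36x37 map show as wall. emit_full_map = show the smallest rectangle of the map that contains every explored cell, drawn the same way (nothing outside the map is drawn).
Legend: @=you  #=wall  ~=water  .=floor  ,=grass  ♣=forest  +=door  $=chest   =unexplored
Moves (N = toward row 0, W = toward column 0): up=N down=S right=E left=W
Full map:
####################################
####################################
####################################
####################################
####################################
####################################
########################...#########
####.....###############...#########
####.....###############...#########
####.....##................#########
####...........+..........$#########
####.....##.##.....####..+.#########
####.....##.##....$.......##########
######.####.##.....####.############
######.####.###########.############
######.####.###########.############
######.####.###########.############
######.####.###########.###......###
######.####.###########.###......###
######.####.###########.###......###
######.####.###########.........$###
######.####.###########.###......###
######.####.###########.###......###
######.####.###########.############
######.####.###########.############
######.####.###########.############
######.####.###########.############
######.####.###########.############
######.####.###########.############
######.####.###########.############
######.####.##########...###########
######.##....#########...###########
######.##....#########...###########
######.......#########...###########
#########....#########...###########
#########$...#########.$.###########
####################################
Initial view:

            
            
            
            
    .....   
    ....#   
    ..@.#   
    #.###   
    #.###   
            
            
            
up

            
            
            
            
    ....#   
    .....   
    ..@.#   
    ....#   
    #.###   
    #.###   
            
            

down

            
            
            
    ....#   
    .....   
    ....#   
    ..@.#   
    #.###   
    #.###   
            
            
            

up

            
            
            
            
    ....#   
    .....   
    ..@.#   
    ....#   
    #.###   
    #.###   
            
            

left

            
            
            
            
    .....#  
    ......  
    ..@..#  
    .....#  
    ##.###  
     #.###  
            
            

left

#           
#           
#           
#           
#   #.....# 
#   #...... 
#   #.@...# 
#   #.....# 
#   ###.### 
#     #.### 
#           
#           

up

#           
#           
#           
#           
#   #....   
#   #.....# 
#   #.@.... 
#   #.....# 
#   #.....# 
#   ###.### 
#     #.### 
#           

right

            
            
            
            
   #.....   
   #.....#  
   #..@...  
   #.....#  
   #.....#  
   ###.###  
     #.###  
            

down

            
            
            
   #.....   
   #.....#  
   #......  
   #..@..#  
   #.....#  
   ###.###  
     #.###  
            
            

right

            
            
            
  #.....    
  #.....#   
  #......   
  #...@.#   
  #.....#   
  ###.###   
    #.###   
            
            

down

            
            
  #.....    
  #.....#   
  #......   
  #.....#   
  #...@.#   
  ###.###   
    #.###   
            
            
            

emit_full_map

#..... 
#.....#
#......
#.....#
#...@.#
###.###
  #.###

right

            
            
 #.....     
 #.....#    
 #.......   
 #.....##   
 #....@##   
 ###.####   
   #.####   
            
            
            

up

            
            
            
 #.....     
 #.....##   
 #.......   
 #....@##   
 #.....##   
 ###.####   
   #.####   
            
            

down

            
            
 #.....     
 #.....##   
 #.......   
 #.....##   
 #....@##   
 ###.####   
   #.####   
            
            
            

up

            
            
            
 #.....     
 #.....##   
 #.......   
 #....@##   
 #.....##   
 ###.####   
   #.####   
            
            

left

            
            
            
  #.....    
  #.....##  
  #.......  
  #...@.##  
  #.....##  
  ###.####  
    #.####  
            
            

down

            
            
  #.....    
  #.....##  
  #.......  
  #.....##  
  #...@.##  
  ###.####  
    #.####  
            
            
            

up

            
            
            
  #.....    
  #.....##  
  #.......  
  #...@.##  
  #.....##  
  ###.####  
    #.####  
            
            

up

            
            
            
            
  #.....#   
  #.....##  
  #...@...  
  #.....##  
  #.....##  
  ###.####  
    #.####  
            

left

            
            
            
            
   #.....#  
   #.....## 
   #..@.... 
   #.....## 
   #.....## 
   ###.#### 
     #.#### 
            

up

            
            
            
            
    .....   
   #.....#  
   #..@..## 
   #....... 
   #.....## 
   #.....## 
   ###.#### 
     #.#### 

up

            
            
            
            
    #####   
    .....   
   #..@..#  
   #.....## 
   #....... 
   #.....## 
   #.....## 
   ###.#### 

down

            
            
            
    #####   
    .....   
   #.....#  
   #..@..## 
   #....... 
   #.....## 
   #.....## 
   ###.#### 
     #.#### 

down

            
            
    #####   
    .....   
   #.....#  
   #.....## 
   #..@.... 
   #.....## 
   #.....## 
   ###.#### 
     #.#### 
            

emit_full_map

 #####  
 .....  
#.....# 
#.....##
#..@....
#.....##
#.....##
###.####
  #.####


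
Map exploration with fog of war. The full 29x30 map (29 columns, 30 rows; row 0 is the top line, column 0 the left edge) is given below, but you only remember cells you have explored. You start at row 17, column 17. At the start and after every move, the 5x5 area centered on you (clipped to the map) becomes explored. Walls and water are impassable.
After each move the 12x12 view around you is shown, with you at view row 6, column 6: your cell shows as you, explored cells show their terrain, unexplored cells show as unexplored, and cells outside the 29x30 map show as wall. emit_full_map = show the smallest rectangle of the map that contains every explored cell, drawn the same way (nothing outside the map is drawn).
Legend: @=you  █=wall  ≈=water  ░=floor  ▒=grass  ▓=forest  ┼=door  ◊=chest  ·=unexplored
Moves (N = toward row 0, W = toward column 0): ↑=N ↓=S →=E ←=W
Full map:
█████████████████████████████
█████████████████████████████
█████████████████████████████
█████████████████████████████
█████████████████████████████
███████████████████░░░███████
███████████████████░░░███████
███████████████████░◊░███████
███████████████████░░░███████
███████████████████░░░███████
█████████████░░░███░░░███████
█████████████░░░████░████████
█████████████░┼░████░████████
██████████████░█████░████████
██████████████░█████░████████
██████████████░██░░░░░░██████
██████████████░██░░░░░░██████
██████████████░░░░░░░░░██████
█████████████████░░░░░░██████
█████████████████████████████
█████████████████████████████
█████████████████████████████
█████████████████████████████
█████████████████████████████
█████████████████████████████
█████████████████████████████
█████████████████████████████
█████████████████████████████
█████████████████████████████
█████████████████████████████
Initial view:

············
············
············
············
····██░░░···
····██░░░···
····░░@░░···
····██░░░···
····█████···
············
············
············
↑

············
············
············
············
····█████···
····██░░░···
····██@░░···
····░░░░░···
····██░░░···
····█████···
············
············

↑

············
············
············
············
····█████···
····█████···
····██@░░···
····██░░░···
····░░░░░···
····██░░░···
····█████···
············

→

············
············
············
············
···█████░···
···█████░···
···██░@░░···
···██░░░░···
···░░░░░░···
···██░░░····
···█████····
············

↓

············
············
············
···█████░···
···█████░···
···██░░░░···
···██░@░░···
···░░░░░░···
···██░░░░···
···█████····
············
············

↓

············
············
···█████░···
···█████░···
···██░░░░···
···██░░░░···
···░░░@░░···
···██░░░░···
···██████···
············
············
············

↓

············
···█████░···
···█████░···
···██░░░░···
···██░░░░···
···░░░░░░···
···██░@░░···
···██████···
····█████···
············
············
············

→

············
··█████░····
··█████░····
··██░░░░····
··██░░░░░···
··░░░░░░░···
··██░░@░░···
··███████···
···██████···
············
············
············

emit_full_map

█████░·
█████░·
██░░░░·
██░░░░░
░░░░░░░
██░░@░░
███████
·██████

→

············
·█████░·····
·█████░·····
·██░░░░·····
·██░░░░░░···
·░░░░░░░░···
·██░░░@░░···
·████████···
··███████···
············
············
············

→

············
█████░······
█████░······
██░░░░······
██░░░░░░█···
░░░░░░░░█···
██░░░░@░█···
█████████···
·████████···
············
············
············

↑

············
············
█████░······
█████░······
██░░░░░░█···
██░░░░░░█···
░░░░░░@░█···
██░░░░░░█···
█████████···
·████████···
············
············

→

············
············
████░·······
████░·······
█░░░░░░██···
█░░░░░░██···
░░░░░░@██···
█░░░░░░██···
█████████···
████████····
············
············

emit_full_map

█████░····
█████░····
██░░░░░░██
██░░░░░░██
░░░░░░░@██
██░░░░░░██
██████████
·████████·

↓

············
████░·······
████░·······
█░░░░░░██···
█░░░░░░██···
░░░░░░░██···
█░░░░░@██···
█████████···
█████████···
············
············
············

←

············
█████░······
█████░······
██░░░░░░██··
██░░░░░░██··
░░░░░░░░██··
██░░░░@░██··
██████████··
·█████████··
············
············
············

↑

············
············
█████░······
█████░······
██░░░░░░██··
██░░░░░░██··
░░░░░░@░██··
██░░░░░░██··
██████████··
·█████████··
············
············

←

············
············
·█████░·····
·█████░·····
·██░░░░░░██·
·██░░░░░░██·
·░░░░░@░░██·
·██░░░░░░██·
·██████████·
··█████████·
············
············

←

············
············
··█████░····
··█████░····
··██░░░░░░██
··██░░░░░░██
··░░░░@░░░██
··██░░░░░░██
··██████████
···█████████
············
············

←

············
············
···█████░···
···█████░···
···██░░░░░░█
···██░░░░░░█
···░░░@░░░░█
···██░░░░░░█
···█████████
····████████
············
············

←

············
············
····█████░··
····█████░··
····██░░░░░░
····██░░░░░░
····░░@░░░░░
····██░░░░░░
····████████
·····███████
············
············

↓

············
····█████░··
····█████░··
····██░░░░░░
····██░░░░░░
····░░░░░░░░
····██@░░░░░
····████████
····████████
············
············
············

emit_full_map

█████░····
█████░····
██░░░░░░██
██░░░░░░██
░░░░░░░░██
██@░░░░░██
██████████
██████████


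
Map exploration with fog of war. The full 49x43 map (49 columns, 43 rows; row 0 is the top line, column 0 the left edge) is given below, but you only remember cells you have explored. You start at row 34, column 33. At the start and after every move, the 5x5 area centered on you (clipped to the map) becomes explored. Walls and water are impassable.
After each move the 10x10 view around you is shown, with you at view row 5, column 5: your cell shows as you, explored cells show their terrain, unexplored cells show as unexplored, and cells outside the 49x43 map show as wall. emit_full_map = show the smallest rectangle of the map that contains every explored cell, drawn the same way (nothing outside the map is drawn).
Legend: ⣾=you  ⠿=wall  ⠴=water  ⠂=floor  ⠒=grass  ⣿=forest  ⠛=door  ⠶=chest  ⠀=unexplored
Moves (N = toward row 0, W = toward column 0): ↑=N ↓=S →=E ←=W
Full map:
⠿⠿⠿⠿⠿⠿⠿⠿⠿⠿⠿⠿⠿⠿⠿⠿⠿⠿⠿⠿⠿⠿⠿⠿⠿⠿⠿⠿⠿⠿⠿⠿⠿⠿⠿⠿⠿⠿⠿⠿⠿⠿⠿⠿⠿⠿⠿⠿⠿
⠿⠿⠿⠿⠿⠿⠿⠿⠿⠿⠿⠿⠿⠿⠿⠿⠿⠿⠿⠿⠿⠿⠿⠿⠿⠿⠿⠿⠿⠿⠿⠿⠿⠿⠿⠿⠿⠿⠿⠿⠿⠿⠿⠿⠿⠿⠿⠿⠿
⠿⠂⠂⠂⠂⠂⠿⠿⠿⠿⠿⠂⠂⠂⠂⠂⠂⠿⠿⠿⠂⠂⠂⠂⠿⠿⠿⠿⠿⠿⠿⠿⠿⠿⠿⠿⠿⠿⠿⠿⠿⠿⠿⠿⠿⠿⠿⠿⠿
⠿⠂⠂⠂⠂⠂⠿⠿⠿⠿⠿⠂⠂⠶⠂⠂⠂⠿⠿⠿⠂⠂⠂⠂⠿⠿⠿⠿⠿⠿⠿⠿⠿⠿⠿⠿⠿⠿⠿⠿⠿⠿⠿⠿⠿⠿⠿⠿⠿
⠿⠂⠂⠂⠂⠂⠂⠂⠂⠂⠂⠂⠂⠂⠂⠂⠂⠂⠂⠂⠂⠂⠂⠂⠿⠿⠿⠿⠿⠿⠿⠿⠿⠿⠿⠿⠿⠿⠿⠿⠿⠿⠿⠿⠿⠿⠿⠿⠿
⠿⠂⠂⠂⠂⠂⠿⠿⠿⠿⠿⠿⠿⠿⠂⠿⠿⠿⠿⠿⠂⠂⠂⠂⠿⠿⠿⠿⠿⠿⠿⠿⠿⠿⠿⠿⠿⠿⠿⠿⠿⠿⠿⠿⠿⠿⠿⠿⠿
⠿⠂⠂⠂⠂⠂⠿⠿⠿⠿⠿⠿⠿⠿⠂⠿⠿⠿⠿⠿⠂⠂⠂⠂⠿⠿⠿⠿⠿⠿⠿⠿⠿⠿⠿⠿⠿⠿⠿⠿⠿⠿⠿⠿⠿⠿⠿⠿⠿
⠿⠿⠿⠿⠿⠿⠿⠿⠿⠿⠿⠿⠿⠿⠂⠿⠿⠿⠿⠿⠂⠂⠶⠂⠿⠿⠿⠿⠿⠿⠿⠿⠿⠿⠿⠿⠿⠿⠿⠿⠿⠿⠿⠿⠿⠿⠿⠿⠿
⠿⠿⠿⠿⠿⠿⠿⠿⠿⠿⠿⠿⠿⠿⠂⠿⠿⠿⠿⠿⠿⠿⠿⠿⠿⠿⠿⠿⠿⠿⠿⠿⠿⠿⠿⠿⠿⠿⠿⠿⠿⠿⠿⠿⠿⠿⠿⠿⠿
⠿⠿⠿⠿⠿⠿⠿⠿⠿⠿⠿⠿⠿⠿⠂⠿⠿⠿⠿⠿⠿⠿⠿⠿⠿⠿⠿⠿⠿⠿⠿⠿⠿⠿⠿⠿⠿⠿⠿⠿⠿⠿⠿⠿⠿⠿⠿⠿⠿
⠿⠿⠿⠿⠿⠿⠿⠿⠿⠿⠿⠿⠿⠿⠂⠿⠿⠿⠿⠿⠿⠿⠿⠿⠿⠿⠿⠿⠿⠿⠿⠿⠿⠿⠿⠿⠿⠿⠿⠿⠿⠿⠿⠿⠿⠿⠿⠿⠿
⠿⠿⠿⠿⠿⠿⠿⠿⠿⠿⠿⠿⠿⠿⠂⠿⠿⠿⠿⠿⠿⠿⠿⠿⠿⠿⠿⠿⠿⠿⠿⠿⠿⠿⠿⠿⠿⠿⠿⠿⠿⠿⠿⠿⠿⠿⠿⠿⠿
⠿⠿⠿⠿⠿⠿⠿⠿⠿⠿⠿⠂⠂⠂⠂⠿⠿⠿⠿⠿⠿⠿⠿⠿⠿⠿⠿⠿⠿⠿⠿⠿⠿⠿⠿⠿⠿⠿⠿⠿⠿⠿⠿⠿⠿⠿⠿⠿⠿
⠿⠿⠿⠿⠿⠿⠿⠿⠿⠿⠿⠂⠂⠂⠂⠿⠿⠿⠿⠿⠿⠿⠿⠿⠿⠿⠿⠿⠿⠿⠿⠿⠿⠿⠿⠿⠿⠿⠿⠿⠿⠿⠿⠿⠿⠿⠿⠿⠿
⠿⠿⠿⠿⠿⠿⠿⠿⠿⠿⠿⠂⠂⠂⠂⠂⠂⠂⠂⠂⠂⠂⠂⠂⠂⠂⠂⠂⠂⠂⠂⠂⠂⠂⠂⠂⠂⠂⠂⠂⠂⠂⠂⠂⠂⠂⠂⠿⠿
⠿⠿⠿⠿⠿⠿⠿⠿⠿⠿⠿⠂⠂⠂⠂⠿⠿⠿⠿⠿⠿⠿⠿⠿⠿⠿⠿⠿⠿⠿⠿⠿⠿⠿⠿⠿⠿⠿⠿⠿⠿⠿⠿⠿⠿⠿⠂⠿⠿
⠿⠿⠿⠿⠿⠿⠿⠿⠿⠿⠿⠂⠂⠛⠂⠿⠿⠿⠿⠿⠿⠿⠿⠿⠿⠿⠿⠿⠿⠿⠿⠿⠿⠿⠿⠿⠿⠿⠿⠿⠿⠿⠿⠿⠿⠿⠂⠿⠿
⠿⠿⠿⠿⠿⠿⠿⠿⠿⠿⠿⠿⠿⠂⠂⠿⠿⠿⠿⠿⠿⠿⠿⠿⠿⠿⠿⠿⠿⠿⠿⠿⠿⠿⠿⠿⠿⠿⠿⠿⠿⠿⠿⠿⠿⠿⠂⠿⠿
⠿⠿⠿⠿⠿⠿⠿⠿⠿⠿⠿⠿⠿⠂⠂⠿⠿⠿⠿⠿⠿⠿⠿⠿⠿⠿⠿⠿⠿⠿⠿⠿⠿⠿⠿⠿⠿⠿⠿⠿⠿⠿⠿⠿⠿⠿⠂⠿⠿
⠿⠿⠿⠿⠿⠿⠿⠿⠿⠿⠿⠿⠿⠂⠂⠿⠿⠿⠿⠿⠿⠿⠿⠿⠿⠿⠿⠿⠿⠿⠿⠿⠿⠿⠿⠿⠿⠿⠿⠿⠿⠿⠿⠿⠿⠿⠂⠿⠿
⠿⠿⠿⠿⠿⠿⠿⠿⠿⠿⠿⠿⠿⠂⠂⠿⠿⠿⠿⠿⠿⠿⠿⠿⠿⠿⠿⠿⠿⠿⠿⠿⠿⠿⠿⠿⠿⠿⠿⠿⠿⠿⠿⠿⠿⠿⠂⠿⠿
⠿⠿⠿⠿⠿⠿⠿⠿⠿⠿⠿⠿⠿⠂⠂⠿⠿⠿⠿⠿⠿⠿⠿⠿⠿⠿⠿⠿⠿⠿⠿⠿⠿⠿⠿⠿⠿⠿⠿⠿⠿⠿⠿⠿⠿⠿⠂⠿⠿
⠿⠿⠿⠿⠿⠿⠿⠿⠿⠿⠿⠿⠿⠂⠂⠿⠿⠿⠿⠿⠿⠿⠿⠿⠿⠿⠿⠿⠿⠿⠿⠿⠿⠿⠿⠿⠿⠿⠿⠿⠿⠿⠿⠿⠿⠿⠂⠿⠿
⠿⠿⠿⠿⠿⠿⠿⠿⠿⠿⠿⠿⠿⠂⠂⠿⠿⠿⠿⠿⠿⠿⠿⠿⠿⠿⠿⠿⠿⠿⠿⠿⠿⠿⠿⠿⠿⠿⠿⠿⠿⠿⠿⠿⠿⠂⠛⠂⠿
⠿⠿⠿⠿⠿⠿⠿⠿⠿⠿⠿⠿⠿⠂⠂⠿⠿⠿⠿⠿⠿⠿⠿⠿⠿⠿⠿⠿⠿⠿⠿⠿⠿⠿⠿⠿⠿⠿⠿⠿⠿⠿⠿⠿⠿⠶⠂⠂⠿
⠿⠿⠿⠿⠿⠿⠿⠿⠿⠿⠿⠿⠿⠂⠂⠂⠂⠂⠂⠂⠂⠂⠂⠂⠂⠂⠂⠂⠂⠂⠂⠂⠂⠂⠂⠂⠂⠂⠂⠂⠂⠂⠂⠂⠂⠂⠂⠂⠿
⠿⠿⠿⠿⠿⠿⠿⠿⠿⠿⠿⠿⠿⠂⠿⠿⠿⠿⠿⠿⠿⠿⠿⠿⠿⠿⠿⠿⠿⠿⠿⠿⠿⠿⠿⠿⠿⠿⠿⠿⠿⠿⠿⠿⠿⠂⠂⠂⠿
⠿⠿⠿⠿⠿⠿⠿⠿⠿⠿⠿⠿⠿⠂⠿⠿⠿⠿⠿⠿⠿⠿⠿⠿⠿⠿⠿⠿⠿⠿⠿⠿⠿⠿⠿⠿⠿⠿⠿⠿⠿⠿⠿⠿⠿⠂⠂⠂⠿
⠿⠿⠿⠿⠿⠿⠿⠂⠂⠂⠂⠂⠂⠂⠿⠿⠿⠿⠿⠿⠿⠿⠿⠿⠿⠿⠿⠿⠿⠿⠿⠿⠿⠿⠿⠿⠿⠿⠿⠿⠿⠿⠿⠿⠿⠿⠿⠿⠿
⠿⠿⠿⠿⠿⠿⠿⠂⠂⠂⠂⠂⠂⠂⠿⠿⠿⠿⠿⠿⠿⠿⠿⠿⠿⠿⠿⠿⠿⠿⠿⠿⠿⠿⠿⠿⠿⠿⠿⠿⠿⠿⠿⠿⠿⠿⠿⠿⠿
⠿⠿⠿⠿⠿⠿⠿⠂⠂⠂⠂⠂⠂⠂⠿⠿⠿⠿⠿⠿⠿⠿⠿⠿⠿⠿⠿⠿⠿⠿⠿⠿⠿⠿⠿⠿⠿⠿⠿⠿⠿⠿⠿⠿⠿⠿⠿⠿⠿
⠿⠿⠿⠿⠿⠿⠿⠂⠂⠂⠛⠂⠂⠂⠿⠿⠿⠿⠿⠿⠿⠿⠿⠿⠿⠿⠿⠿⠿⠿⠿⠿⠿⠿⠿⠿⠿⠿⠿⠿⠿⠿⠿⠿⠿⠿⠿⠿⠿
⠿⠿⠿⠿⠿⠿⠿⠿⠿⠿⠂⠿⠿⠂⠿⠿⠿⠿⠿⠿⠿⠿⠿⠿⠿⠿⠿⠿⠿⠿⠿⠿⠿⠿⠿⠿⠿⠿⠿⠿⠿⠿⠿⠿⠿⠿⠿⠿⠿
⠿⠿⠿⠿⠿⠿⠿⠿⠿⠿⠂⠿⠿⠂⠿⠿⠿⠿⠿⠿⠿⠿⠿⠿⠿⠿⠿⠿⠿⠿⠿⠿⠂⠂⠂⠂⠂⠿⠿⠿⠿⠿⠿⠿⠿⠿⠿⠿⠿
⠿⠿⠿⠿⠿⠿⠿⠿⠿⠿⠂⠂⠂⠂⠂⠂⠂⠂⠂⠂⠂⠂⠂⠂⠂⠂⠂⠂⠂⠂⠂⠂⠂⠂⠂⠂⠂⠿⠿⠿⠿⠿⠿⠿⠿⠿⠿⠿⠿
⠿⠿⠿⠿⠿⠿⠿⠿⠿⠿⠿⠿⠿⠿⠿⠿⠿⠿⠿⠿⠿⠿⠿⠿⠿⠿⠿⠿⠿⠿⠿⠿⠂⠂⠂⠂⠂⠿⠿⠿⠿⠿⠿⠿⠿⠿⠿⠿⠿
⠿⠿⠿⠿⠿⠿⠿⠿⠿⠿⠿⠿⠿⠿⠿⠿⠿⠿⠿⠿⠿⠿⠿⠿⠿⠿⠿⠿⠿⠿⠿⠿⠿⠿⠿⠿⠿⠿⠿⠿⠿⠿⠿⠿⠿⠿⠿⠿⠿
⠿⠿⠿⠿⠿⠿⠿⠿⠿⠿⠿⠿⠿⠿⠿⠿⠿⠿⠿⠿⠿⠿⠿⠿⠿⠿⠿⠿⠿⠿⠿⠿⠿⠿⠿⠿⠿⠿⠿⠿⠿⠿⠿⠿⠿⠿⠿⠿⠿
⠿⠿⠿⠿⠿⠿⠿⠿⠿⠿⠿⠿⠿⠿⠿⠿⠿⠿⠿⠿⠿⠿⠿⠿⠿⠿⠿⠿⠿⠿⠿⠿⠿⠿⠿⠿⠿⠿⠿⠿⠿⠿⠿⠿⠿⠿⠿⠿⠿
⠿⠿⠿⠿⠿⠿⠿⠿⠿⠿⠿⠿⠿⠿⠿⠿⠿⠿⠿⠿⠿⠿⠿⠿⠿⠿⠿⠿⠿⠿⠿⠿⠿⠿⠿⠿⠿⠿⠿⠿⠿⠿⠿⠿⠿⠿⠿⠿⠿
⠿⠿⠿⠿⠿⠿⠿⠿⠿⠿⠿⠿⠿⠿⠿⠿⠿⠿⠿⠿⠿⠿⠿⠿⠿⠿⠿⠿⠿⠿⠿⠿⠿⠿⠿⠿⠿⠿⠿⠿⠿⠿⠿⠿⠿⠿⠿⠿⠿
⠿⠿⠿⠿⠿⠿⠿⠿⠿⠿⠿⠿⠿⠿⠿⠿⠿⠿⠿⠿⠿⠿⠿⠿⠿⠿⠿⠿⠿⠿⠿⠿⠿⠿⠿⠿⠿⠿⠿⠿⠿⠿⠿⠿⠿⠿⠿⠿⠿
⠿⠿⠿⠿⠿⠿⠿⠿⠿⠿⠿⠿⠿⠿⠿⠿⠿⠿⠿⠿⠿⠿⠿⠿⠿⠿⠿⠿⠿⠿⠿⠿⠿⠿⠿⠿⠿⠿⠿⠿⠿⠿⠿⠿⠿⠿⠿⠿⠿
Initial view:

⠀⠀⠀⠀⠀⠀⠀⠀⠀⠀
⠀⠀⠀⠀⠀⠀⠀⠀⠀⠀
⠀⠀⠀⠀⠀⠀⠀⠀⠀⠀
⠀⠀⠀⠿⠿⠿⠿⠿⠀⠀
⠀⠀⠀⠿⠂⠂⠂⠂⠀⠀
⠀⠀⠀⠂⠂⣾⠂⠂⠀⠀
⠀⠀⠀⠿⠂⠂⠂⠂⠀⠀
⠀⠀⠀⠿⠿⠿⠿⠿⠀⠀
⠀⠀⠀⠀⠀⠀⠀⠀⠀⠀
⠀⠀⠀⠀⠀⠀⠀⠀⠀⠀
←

⠀⠀⠀⠀⠀⠀⠀⠀⠀⠀
⠀⠀⠀⠀⠀⠀⠀⠀⠀⠀
⠀⠀⠀⠀⠀⠀⠀⠀⠀⠀
⠀⠀⠀⠿⠿⠿⠿⠿⠿⠀
⠀⠀⠀⠿⠿⠂⠂⠂⠂⠀
⠀⠀⠀⠂⠂⣾⠂⠂⠂⠀
⠀⠀⠀⠿⠿⠂⠂⠂⠂⠀
⠀⠀⠀⠿⠿⠿⠿⠿⠿⠀
⠀⠀⠀⠀⠀⠀⠀⠀⠀⠀
⠀⠀⠀⠀⠀⠀⠀⠀⠀⠀

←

⠀⠀⠀⠀⠀⠀⠀⠀⠀⠀
⠀⠀⠀⠀⠀⠀⠀⠀⠀⠀
⠀⠀⠀⠀⠀⠀⠀⠀⠀⠀
⠀⠀⠀⠿⠿⠿⠿⠿⠿⠿
⠀⠀⠀⠿⠿⠿⠂⠂⠂⠂
⠀⠀⠀⠂⠂⣾⠂⠂⠂⠂
⠀⠀⠀⠿⠿⠿⠂⠂⠂⠂
⠀⠀⠀⠿⠿⠿⠿⠿⠿⠿
⠀⠀⠀⠀⠀⠀⠀⠀⠀⠀
⠀⠀⠀⠀⠀⠀⠀⠀⠀⠀

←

⠀⠀⠀⠀⠀⠀⠀⠀⠀⠀
⠀⠀⠀⠀⠀⠀⠀⠀⠀⠀
⠀⠀⠀⠀⠀⠀⠀⠀⠀⠀
⠀⠀⠀⠿⠿⠿⠿⠿⠿⠿
⠀⠀⠀⠿⠿⠿⠿⠂⠂⠂
⠀⠀⠀⠂⠂⣾⠂⠂⠂⠂
⠀⠀⠀⠿⠿⠿⠿⠂⠂⠂
⠀⠀⠀⠿⠿⠿⠿⠿⠿⠿
⠀⠀⠀⠀⠀⠀⠀⠀⠀⠀
⠀⠀⠀⠀⠀⠀⠀⠀⠀⠀

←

⠀⠀⠀⠀⠀⠀⠀⠀⠀⠀
⠀⠀⠀⠀⠀⠀⠀⠀⠀⠀
⠀⠀⠀⠀⠀⠀⠀⠀⠀⠀
⠀⠀⠀⠿⠿⠿⠿⠿⠿⠿
⠀⠀⠀⠿⠿⠿⠿⠿⠂⠂
⠀⠀⠀⠂⠂⣾⠂⠂⠂⠂
⠀⠀⠀⠿⠿⠿⠿⠿⠂⠂
⠀⠀⠀⠿⠿⠿⠿⠿⠿⠿
⠀⠀⠀⠀⠀⠀⠀⠀⠀⠀
⠀⠀⠀⠀⠀⠀⠀⠀⠀⠀

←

⠀⠀⠀⠀⠀⠀⠀⠀⠀⠀
⠀⠀⠀⠀⠀⠀⠀⠀⠀⠀
⠀⠀⠀⠀⠀⠀⠀⠀⠀⠀
⠀⠀⠀⠿⠿⠿⠿⠿⠿⠿
⠀⠀⠀⠿⠿⠿⠿⠿⠿⠂
⠀⠀⠀⠂⠂⣾⠂⠂⠂⠂
⠀⠀⠀⠿⠿⠿⠿⠿⠿⠂
⠀⠀⠀⠿⠿⠿⠿⠿⠿⠿
⠀⠀⠀⠀⠀⠀⠀⠀⠀⠀
⠀⠀⠀⠀⠀⠀⠀⠀⠀⠀

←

⠀⠀⠀⠀⠀⠀⠀⠀⠀⠀
⠀⠀⠀⠀⠀⠀⠀⠀⠀⠀
⠀⠀⠀⠀⠀⠀⠀⠀⠀⠀
⠀⠀⠀⠿⠿⠿⠿⠿⠿⠿
⠀⠀⠀⠿⠿⠿⠿⠿⠿⠿
⠀⠀⠀⠂⠂⣾⠂⠂⠂⠂
⠀⠀⠀⠿⠿⠿⠿⠿⠿⠿
⠀⠀⠀⠿⠿⠿⠿⠿⠿⠿
⠀⠀⠀⠀⠀⠀⠀⠀⠀⠀
⠀⠀⠀⠀⠀⠀⠀⠀⠀⠀

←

⠀⠀⠀⠀⠀⠀⠀⠀⠀⠀
⠀⠀⠀⠀⠀⠀⠀⠀⠀⠀
⠀⠀⠀⠀⠀⠀⠀⠀⠀⠀
⠀⠀⠀⠿⠿⠿⠿⠿⠿⠿
⠀⠀⠀⠿⠿⠿⠿⠿⠿⠿
⠀⠀⠀⠂⠂⣾⠂⠂⠂⠂
⠀⠀⠀⠿⠿⠿⠿⠿⠿⠿
⠀⠀⠀⠿⠿⠿⠿⠿⠿⠿
⠀⠀⠀⠀⠀⠀⠀⠀⠀⠀
⠀⠀⠀⠀⠀⠀⠀⠀⠀⠀

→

⠀⠀⠀⠀⠀⠀⠀⠀⠀⠀
⠀⠀⠀⠀⠀⠀⠀⠀⠀⠀
⠀⠀⠀⠀⠀⠀⠀⠀⠀⠀
⠀⠀⠿⠿⠿⠿⠿⠿⠿⠿
⠀⠀⠿⠿⠿⠿⠿⠿⠿⠿
⠀⠀⠂⠂⠂⣾⠂⠂⠂⠂
⠀⠀⠿⠿⠿⠿⠿⠿⠿⠿
⠀⠀⠿⠿⠿⠿⠿⠿⠿⠿
⠀⠀⠀⠀⠀⠀⠀⠀⠀⠀
⠀⠀⠀⠀⠀⠀⠀⠀⠀⠀

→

⠀⠀⠀⠀⠀⠀⠀⠀⠀⠀
⠀⠀⠀⠀⠀⠀⠀⠀⠀⠀
⠀⠀⠀⠀⠀⠀⠀⠀⠀⠀
⠀⠿⠿⠿⠿⠿⠿⠿⠿⠿
⠀⠿⠿⠿⠿⠿⠿⠿⠿⠂
⠀⠂⠂⠂⠂⣾⠂⠂⠂⠂
⠀⠿⠿⠿⠿⠿⠿⠿⠿⠂
⠀⠿⠿⠿⠿⠿⠿⠿⠿⠿
⠀⠀⠀⠀⠀⠀⠀⠀⠀⠀
⠀⠀⠀⠀⠀⠀⠀⠀⠀⠀

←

⠀⠀⠀⠀⠀⠀⠀⠀⠀⠀
⠀⠀⠀⠀⠀⠀⠀⠀⠀⠀
⠀⠀⠀⠀⠀⠀⠀⠀⠀⠀
⠀⠀⠿⠿⠿⠿⠿⠿⠿⠿
⠀⠀⠿⠿⠿⠿⠿⠿⠿⠿
⠀⠀⠂⠂⠂⣾⠂⠂⠂⠂
⠀⠀⠿⠿⠿⠿⠿⠿⠿⠿
⠀⠀⠿⠿⠿⠿⠿⠿⠿⠿
⠀⠀⠀⠀⠀⠀⠀⠀⠀⠀
⠀⠀⠀⠀⠀⠀⠀⠀⠀⠀

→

⠀⠀⠀⠀⠀⠀⠀⠀⠀⠀
⠀⠀⠀⠀⠀⠀⠀⠀⠀⠀
⠀⠀⠀⠀⠀⠀⠀⠀⠀⠀
⠀⠿⠿⠿⠿⠿⠿⠿⠿⠿
⠀⠿⠿⠿⠿⠿⠿⠿⠿⠂
⠀⠂⠂⠂⠂⣾⠂⠂⠂⠂
⠀⠿⠿⠿⠿⠿⠿⠿⠿⠂
⠀⠿⠿⠿⠿⠿⠿⠿⠿⠿
⠀⠀⠀⠀⠀⠀⠀⠀⠀⠀
⠀⠀⠀⠀⠀⠀⠀⠀⠀⠀

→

⠀⠀⠀⠀⠀⠀⠀⠀⠀⠀
⠀⠀⠀⠀⠀⠀⠀⠀⠀⠀
⠀⠀⠀⠀⠀⠀⠀⠀⠀⠀
⠿⠿⠿⠿⠿⠿⠿⠿⠿⠿
⠿⠿⠿⠿⠿⠿⠿⠿⠂⠂
⠂⠂⠂⠂⠂⣾⠂⠂⠂⠂
⠿⠿⠿⠿⠿⠿⠿⠿⠂⠂
⠿⠿⠿⠿⠿⠿⠿⠿⠿⠿
⠀⠀⠀⠀⠀⠀⠀⠀⠀⠀
⠀⠀⠀⠀⠀⠀⠀⠀⠀⠀

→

⠀⠀⠀⠀⠀⠀⠀⠀⠀⠀
⠀⠀⠀⠀⠀⠀⠀⠀⠀⠀
⠀⠀⠀⠀⠀⠀⠀⠀⠀⠀
⠿⠿⠿⠿⠿⠿⠿⠿⠿⠿
⠿⠿⠿⠿⠿⠿⠿⠂⠂⠂
⠂⠂⠂⠂⠂⣾⠂⠂⠂⠂
⠿⠿⠿⠿⠿⠿⠿⠂⠂⠂
⠿⠿⠿⠿⠿⠿⠿⠿⠿⠿
⠀⠀⠀⠀⠀⠀⠀⠀⠀⠀
⠀⠀⠀⠀⠀⠀⠀⠀⠀⠀

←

⠀⠀⠀⠀⠀⠀⠀⠀⠀⠀
⠀⠀⠀⠀⠀⠀⠀⠀⠀⠀
⠀⠀⠀⠀⠀⠀⠀⠀⠀⠀
⠿⠿⠿⠿⠿⠿⠿⠿⠿⠿
⠿⠿⠿⠿⠿⠿⠿⠿⠂⠂
⠂⠂⠂⠂⠂⣾⠂⠂⠂⠂
⠿⠿⠿⠿⠿⠿⠿⠿⠂⠂
⠿⠿⠿⠿⠿⠿⠿⠿⠿⠿
⠀⠀⠀⠀⠀⠀⠀⠀⠀⠀
⠀⠀⠀⠀⠀⠀⠀⠀⠀⠀

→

⠀⠀⠀⠀⠀⠀⠀⠀⠀⠀
⠀⠀⠀⠀⠀⠀⠀⠀⠀⠀
⠀⠀⠀⠀⠀⠀⠀⠀⠀⠀
⠿⠿⠿⠿⠿⠿⠿⠿⠿⠿
⠿⠿⠿⠿⠿⠿⠿⠂⠂⠂
⠂⠂⠂⠂⠂⣾⠂⠂⠂⠂
⠿⠿⠿⠿⠿⠿⠿⠂⠂⠂
⠿⠿⠿⠿⠿⠿⠿⠿⠿⠿
⠀⠀⠀⠀⠀⠀⠀⠀⠀⠀
⠀⠀⠀⠀⠀⠀⠀⠀⠀⠀

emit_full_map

⠿⠿⠿⠿⠿⠿⠿⠿⠿⠿⠿⠿
⠿⠿⠿⠿⠿⠿⠿⠿⠂⠂⠂⠂
⠂⠂⠂⠂⠂⠂⣾⠂⠂⠂⠂⠂
⠿⠿⠿⠿⠿⠿⠿⠿⠂⠂⠂⠂
⠿⠿⠿⠿⠿⠿⠿⠿⠿⠿⠿⠿


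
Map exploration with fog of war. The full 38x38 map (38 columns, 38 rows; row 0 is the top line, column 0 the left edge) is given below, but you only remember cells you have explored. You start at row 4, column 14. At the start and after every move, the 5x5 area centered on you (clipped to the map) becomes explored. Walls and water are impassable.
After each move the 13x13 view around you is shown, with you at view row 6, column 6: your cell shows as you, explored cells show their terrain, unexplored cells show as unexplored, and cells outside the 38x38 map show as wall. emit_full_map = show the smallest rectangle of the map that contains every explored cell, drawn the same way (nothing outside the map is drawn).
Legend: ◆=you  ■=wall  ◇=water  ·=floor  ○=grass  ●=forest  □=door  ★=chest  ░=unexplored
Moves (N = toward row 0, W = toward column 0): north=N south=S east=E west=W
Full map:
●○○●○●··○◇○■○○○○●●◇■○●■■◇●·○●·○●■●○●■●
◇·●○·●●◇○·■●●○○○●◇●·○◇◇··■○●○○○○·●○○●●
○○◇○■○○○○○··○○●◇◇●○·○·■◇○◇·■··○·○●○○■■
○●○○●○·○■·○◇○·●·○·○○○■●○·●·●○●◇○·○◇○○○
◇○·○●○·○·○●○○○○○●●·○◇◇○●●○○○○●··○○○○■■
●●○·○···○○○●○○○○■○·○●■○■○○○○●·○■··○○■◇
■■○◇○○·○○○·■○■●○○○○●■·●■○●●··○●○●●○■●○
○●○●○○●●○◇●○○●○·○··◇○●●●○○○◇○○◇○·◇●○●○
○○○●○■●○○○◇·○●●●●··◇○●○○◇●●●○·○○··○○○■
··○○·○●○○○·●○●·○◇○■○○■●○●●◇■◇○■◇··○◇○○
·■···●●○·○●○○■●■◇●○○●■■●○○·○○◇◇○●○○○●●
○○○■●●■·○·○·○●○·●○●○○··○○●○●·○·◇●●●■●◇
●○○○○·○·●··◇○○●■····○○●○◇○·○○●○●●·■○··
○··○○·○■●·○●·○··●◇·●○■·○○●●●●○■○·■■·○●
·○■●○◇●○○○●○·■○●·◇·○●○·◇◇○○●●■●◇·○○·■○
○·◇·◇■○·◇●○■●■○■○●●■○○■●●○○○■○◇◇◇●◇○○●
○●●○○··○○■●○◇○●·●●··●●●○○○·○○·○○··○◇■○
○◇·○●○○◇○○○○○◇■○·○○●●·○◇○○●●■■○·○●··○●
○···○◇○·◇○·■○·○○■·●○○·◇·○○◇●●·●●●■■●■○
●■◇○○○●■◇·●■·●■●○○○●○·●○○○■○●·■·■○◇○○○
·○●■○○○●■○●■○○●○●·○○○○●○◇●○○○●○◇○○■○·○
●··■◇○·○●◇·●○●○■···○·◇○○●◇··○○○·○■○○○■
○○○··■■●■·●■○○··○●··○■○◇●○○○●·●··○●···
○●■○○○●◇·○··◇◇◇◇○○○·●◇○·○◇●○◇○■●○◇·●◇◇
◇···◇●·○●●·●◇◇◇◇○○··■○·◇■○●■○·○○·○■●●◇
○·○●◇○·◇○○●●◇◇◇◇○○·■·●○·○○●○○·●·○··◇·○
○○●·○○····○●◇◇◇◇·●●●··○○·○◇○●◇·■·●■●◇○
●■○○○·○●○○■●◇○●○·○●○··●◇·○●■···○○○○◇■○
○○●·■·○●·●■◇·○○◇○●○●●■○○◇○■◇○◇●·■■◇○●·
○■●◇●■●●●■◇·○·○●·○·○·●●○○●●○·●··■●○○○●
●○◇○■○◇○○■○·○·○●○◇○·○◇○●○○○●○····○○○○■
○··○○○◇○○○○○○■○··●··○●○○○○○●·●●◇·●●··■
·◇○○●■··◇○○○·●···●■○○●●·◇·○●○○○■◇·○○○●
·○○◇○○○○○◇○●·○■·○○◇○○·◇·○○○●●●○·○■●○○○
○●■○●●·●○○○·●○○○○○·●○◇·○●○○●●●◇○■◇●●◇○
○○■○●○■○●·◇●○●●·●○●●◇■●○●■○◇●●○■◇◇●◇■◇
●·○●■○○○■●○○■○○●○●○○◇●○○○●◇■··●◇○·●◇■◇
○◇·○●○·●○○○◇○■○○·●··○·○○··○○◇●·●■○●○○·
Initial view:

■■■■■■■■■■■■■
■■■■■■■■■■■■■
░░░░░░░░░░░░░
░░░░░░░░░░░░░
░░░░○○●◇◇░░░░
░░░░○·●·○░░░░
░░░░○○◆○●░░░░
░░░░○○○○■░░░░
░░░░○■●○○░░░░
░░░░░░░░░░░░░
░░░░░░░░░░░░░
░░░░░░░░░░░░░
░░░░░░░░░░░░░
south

■■■■■■■■■■■■■
░░░░░░░░░░░░░
░░░░░░░░░░░░░
░░░░○○●◇◇░░░░
░░░░○·●·○░░░░
░░░░○○○○●░░░░
░░░░○○◆○■░░░░
░░░░○■●○○░░░░
░░░░○●○·○░░░░
░░░░░░░░░░░░░
░░░░░░░░░░░░░
░░░░░░░░░░░░░
░░░░░░░░░░░░░

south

░░░░░░░░░░░░░
░░░░░░░░░░░░░
░░░░○○●◇◇░░░░
░░░░○·●·○░░░░
░░░░○○○○●░░░░
░░░░○○○○■░░░░
░░░░○■◆○○░░░░
░░░░○●○·○░░░░
░░░░○●●●●░░░░
░░░░░░░░░░░░░
░░░░░░░░░░░░░
░░░░░░░░░░░░░
░░░░░░░░░░░░░

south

░░░░░░░░░░░░░
░░░░○○●◇◇░░░░
░░░░○·●·○░░░░
░░░░○○○○●░░░░
░░░░○○○○■░░░░
░░░░○■●○○░░░░
░░░░○●◆·○░░░░
░░░░○●●●●░░░░
░░░░○●·○◇░░░░
░░░░░░░░░░░░░
░░░░░░░░░░░░░
░░░░░░░░░░░░░
░░░░░░░░░░░░░

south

░░░░○○●◇◇░░░░
░░░░○·●·○░░░░
░░░░○○○○●░░░░
░░░░○○○○■░░░░
░░░░○■●○○░░░░
░░░░○●○·○░░░░
░░░░○●◆●●░░░░
░░░░○●·○◇░░░░
░░░░○■●■◇░░░░
░░░░░░░░░░░░░
░░░░░░░░░░░░░
░░░░░░░░░░░░░
░░░░░░░░░░░░░

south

░░░░○·●·○░░░░
░░░░○○○○●░░░░
░░░░○○○○■░░░░
░░░░○■●○○░░░░
░░░░○●○·○░░░░
░░░░○●●●●░░░░
░░░░○●◆○◇░░░░
░░░░○■●■◇░░░░
░░░░○●○·●░░░░
░░░░░░░░░░░░░
░░░░░░░░░░░░░
░░░░░░░░░░░░░
░░░░░░░░░░░░░

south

░░░░○○○○●░░░░
░░░░○○○○■░░░░
░░░░○■●○○░░░░
░░░░○●○·○░░░░
░░░░○●●●●░░░░
░░░░○●·○◇░░░░
░░░░○■◆■◇░░░░
░░░░○●○·●░░░░
░░░░○○●■·░░░░
░░░░░░░░░░░░░
░░░░░░░░░░░░░
░░░░░░░░░░░░░
░░░░░░░░░░░░░

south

░░░░○○○○■░░░░
░░░░○■●○○░░░░
░░░░○●○·○░░░░
░░░░○●●●●░░░░
░░░░○●·○◇░░░░
░░░░○■●■◇░░░░
░░░░○●◆·●░░░░
░░░░○○●■·░░░░
░░░░·○··●░░░░
░░░░░░░░░░░░░
░░░░░░░░░░░░░
░░░░░░░░░░░░░
░░░░░░░░░░░░░

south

░░░░○■●○○░░░░
░░░░○●○·○░░░░
░░░░○●●●●░░░░
░░░░○●·○◇░░░░
░░░░○■●■◇░░░░
░░░░○●○·●░░░░
░░░░○○◆■·░░░░
░░░░·○··●░░░░
░░░░·■○●·░░░░
░░░░░░░░░░░░░
░░░░░░░░░░░░░
░░░░░░░░░░░░░
░░░░░░░░░░░░░

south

░░░░○●○·○░░░░
░░░░○●●●●░░░░
░░░░○●·○◇░░░░
░░░░○■●■◇░░░░
░░░░○●○·●░░░░
░░░░○○●■·░░░░
░░░░·○◆·●░░░░
░░░░·■○●·░░░░
░░░░●■○■○░░░░
░░░░░░░░░░░░░
░░░░░░░░░░░░░
░░░░░░░░░░░░░
░░░░░░░░░░░░░

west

░░░░░○●○·○░░░
░░░░░○●●●●░░░
░░░░░○●·○◇░░░
░░░░░○■●■◇░░░
░░░░·○●○·●░░░
░░░░◇○○●■·░░░
░░░░●·◆··●░░░
░░░░○·■○●·░░░
░░░░■●■○■○░░░
░░░░░░░░░░░░░
░░░░░░░░░░░░░
░░░░░░░░░░░░░
░░░░░░░░░░░░░

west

░░░░░░○●○·○░░
░░░░░░○●●●●░░
░░░░░░○●·○◇░░
░░░░░░○■●■◇░░
░░░░○·○●○·●░░
░░░░·◇○○●■·░░
░░░░○●◆○··●░░
░░░░●○·■○●·░░
░░░░○■●■○■○░░
░░░░░░░░░░░░░
░░░░░░░░░░░░░
░░░░░░░░░░░░░
░░░░░░░░░░░░░

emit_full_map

░░○○●◇◇
░░○·●·○
░░○○○○●
░░○○○○■
░░○■●○○
░░○●○·○
░░○●●●●
░░○●·○◇
░░○■●■◇
○·○●○·●
·◇○○●■·
○●◆○··●
●○·■○●·
○■●■○■○

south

░░░░░░○●●●●░░
░░░░░░○●·○◇░░
░░░░░░○■●■◇░░
░░░░○·○●○·●░░
░░░░·◇○○●■·░░
░░░░○●·○··●░░
░░░░●○◆■○●·░░
░░░░○■●■○■○░░
░░░░●○◇○●░░░░
░░░░░░░░░░░░░
░░░░░░░░░░░░░
░░░░░░░░░░░░░
░░░░░░░░░░░░░

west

░░░░░░░○●●●●░
░░░░░░░○●·○◇░
░░░░░░░○■●■◇░
░░░░░○·○●○·●░
░░░░··◇○○●■·░
░░░░·○●·○··●░
░░░░○●◆·■○●·░
░░░░●○■●■○■○░
░░░░■●○◇○●░░░
░░░░░░░░░░░░░
░░░░░░░░░░░░░
░░░░░░░░░░░░░
░░░░░░░░░░░░░

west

░░░░░░░░○●●●●
░░░░░░░░○●·○◇
░░░░░░░░○■●■◇
░░░░░░○·○●○·●
░░░░●··◇○○●■·
░░░░●·○●·○··●
░░░░○○◆○·■○●·
░░░░◇●○■●■○■○
░░░░○■●○◇○●░░
░░░░░░░░░░░░░
░░░░░░░░░░░░░
░░░░░░░░░░░░░
░░░░░░░░░░░░░

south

░░░░░░░░○●·○◇
░░░░░░░░○■●■◇
░░░░░░○·○●○·●
░░░░●··◇○○●■·
░░░░●·○●·○··●
░░░░○○●○·■○●·
░░░░◇●◆■●■○■○
░░░░○■●○◇○●░░
░░░░○○○○○░░░░
░░░░░░░░░░░░░
░░░░░░░░░░░░░
░░░░░░░░░░░░░
░░░░░░░░░░░░░

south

░░░░░░░░○■●■◇
░░░░░░○·○●○·●
░░░░●··◇○○●■·
░░░░●·○●·○··●
░░░░○○●○·■○●·
░░░░◇●○■●■○■○
░░░░○■◆○◇○●░░
░░░░○○○○○░░░░
░░░░◇○·■○░░░░
░░░░░░░░░░░░░
░░░░░░░░░░░░░
░░░░░░░░░░░░░
░░░░░░░░░░░░░

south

░░░░░░○·○●○·●
░░░░●··◇○○●■·
░░░░●·○●·○··●
░░░░○○●○·■○●·
░░░░◇●○■●■○■○
░░░░○■●○◇○●░░
░░░░○○◆○○░░░░
░░░░◇○·■○░░░░
░░░░◇·●■·░░░░
░░░░░░░░░░░░░
░░░░░░░░░░░░░
░░░░░░░░░░░░░
░░░░░░░░░░░░░

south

░░░░●··◇○○●■·
░░░░●·○●·○··●
░░░░○○●○·■○●·
░░░░◇●○■●■○■○
░░░░○■●○◇○●░░
░░░░○○○○○░░░░
░░░░◇○◆■○░░░░
░░░░◇·●■·░░░░
░░░░■○●■○░░░░
░░░░░░░░░░░░░
░░░░░░░░░░░░░
░░░░░░░░░░░░░
░░░░░░░░░░░░░

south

░░░░●·○●·○··●
░░░░○○●○·■○●·
░░░░◇●○■●■○■○
░░░░○■●○◇○●░░
░░░░○○○○○░░░░
░░░░◇○·■○░░░░
░░░░◇·◆■·░░░░
░░░░■○●■○░░░░
░░░░●◇·●○░░░░
░░░░░░░░░░░░░
░░░░░░░░░░░░░
░░░░░░░░░░░░░
░░░░░░░░░░░░░

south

░░░░○○●○·■○●·
░░░░◇●○■●■○■○
░░░░○■●○◇○●░░
░░░░○○○○○░░░░
░░░░◇○·■○░░░░
░░░░◇·●■·░░░░
░░░░■○◆■○░░░░
░░░░●◇·●○░░░░
░░░░■·●■○░░░░
░░░░░░░░░░░░░
░░░░░░░░░░░░░
░░░░░░░░░░░░░
░░░░░░░░░░░░░

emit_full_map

░░░░○○●◇◇
░░░░○·●·○
░░░░○○○○●
░░░░○○○○■
░░░░○■●○○
░░░░○●○·○
░░░░○●●●●
░░░░○●·○◇
░░░░○■●■◇
░░○·○●○·●
●··◇○○●■·
●·○●·○··●
○○●○·■○●·
◇●○■●■○■○
○■●○◇○●░░
○○○○○░░░░
◇○·■○░░░░
◇·●■·░░░░
■○◆■○░░░░
●◇·●○░░░░
■·●■○░░░░
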